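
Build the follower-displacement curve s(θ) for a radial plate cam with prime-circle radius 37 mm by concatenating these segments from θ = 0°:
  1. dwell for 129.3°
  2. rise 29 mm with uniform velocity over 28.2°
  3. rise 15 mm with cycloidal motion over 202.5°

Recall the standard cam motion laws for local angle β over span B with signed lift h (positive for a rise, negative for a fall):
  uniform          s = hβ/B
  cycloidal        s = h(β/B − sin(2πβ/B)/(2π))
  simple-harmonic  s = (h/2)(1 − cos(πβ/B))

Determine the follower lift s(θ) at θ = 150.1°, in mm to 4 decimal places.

seg 1 [0°–129.3°] dwell: s stays 0.0000
seg 2 [129.3°–157.5°] uniform, h=29: θ=150.1° here. β=20.8, B=28.2. 29·20.8/28.2 = 21.3901 → s = 21.3901

21.3901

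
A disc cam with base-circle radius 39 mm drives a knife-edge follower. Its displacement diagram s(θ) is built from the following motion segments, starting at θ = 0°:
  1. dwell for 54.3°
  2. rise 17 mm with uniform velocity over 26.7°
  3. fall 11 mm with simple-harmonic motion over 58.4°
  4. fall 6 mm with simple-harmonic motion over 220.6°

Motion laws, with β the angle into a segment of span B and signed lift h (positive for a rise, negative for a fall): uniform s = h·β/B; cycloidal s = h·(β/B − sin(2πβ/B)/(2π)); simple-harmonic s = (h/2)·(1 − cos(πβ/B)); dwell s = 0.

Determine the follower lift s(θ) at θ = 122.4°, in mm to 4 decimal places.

seg 1 [0°–54.3°] dwell: s stays 0.0000
seg 2 [54.3°–81°] uniform, h=17: full span → s += 17 → s = 17.0000
seg 3 [81°–139.4°] simple-harmonic, h=-11: θ=122.4° here. β=41.4, B=58.4. -11/2·(1 − cos(π·0.7089)) = -8.8560 → s = 8.1440

8.1440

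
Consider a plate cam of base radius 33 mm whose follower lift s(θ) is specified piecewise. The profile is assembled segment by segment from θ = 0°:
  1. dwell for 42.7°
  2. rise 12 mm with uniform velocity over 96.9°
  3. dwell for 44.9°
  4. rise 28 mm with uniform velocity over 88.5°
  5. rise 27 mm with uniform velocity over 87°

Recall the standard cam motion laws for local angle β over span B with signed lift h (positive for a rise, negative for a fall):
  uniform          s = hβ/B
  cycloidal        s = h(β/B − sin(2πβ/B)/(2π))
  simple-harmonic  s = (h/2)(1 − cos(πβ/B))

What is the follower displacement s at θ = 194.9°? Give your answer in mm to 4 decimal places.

seg 1 [0°–42.7°] dwell: s stays 0.0000
seg 2 [42.7°–139.6°] uniform, h=12: full span → s += 12 → s = 12.0000
seg 3 [139.6°–184.5°] dwell: s stays 12.0000
seg 4 [184.5°–273°] uniform, h=28: θ=194.9° here. β=10.4, B=88.5. 28·10.4/88.5 = 3.2904 → s = 15.2904

15.2904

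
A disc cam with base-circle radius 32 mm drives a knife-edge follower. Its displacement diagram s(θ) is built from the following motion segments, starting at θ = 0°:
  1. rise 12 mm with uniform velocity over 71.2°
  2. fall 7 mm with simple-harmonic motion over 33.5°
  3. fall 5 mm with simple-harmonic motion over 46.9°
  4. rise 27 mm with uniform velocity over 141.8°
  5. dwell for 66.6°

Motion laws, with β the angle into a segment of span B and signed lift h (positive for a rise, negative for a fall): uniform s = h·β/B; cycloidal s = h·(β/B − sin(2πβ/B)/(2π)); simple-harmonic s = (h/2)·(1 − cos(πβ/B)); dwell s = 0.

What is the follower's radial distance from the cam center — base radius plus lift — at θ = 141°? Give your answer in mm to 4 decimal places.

seg 1 [0°–71.2°] uniform, h=12: full span → s += 12 → s = 12.0000
seg 2 [71.2°–104.7°] simple-harmonic, h=-7: full span → s += -7 → s = 5.0000
seg 3 [104.7°–151.6°] simple-harmonic, h=-5: θ=141° here. β=36.3, B=46.9. -5/2·(1 − cos(π·0.7740)) = -4.3958 → s = 0.6042
radial distance = base radius + s = 32 + 0.6042 = 32.6042

32.6042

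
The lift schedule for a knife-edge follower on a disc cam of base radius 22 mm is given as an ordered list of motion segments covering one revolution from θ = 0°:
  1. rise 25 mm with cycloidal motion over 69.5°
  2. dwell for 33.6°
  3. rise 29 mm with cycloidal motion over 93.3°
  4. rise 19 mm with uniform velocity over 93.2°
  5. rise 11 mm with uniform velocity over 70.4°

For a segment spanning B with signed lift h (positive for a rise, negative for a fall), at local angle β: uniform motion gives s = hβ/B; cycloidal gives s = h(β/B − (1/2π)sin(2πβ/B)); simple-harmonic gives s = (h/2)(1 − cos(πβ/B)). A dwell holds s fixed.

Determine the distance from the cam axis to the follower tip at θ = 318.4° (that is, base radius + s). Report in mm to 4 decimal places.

seg 1 [0°–69.5°] cycloidal, h=25: full span → s += 25 → s = 25.0000
seg 2 [69.5°–103.1°] dwell: s stays 25.0000
seg 3 [103.1°–196.4°] cycloidal, h=29: full span → s += 29 → s = 54.0000
seg 4 [196.4°–289.6°] uniform, h=19: full span → s += 19 → s = 73.0000
seg 5 [289.6°–360°] uniform, h=11: θ=318.4° here. β=28.8, B=70.4. 11·28.8/70.4 = 4.5000 → s = 77.5000
radial distance = base radius + s = 22 + 77.5000 = 99.5000

99.5000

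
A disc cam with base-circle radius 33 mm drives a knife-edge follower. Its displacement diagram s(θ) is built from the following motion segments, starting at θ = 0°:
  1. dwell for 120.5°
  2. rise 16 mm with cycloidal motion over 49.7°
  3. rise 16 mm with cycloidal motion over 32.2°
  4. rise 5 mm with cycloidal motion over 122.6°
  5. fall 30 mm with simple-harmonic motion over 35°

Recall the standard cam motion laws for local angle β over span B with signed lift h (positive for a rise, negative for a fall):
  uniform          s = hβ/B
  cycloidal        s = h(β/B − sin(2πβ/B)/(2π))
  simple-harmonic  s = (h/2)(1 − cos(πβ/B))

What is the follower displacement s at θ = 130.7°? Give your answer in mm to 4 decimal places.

seg 1 [0°–120.5°] dwell: s stays 0.0000
seg 2 [120.5°–170.2°] cycloidal, h=16: θ=130.7° here. β=10.2, B=49.7. 16·(0.2052 − sin(2π·0.2052)/(2π)) = 0.8373 → s = 0.8373

0.8373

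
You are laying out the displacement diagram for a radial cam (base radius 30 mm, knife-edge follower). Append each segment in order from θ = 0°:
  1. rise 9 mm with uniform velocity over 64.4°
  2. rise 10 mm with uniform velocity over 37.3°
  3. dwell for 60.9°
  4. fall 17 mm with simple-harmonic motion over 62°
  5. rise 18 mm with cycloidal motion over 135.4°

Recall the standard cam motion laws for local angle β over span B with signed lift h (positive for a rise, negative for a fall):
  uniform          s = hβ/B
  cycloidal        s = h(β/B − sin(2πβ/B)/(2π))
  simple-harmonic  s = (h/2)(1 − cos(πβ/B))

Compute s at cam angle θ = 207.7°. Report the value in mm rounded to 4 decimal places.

seg 1 [0°–64.4°] uniform, h=9: full span → s += 9 → s = 9.0000
seg 2 [64.4°–101.7°] uniform, h=10: full span → s += 10 → s = 19.0000
seg 3 [101.7°–162.6°] dwell: s stays 19.0000
seg 4 [162.6°–224.6°] simple-harmonic, h=-17: θ=207.7° here. β=45.1, B=62. -17/2·(1 − cos(π·0.7274)) = -14.0693 → s = 4.9307

4.9307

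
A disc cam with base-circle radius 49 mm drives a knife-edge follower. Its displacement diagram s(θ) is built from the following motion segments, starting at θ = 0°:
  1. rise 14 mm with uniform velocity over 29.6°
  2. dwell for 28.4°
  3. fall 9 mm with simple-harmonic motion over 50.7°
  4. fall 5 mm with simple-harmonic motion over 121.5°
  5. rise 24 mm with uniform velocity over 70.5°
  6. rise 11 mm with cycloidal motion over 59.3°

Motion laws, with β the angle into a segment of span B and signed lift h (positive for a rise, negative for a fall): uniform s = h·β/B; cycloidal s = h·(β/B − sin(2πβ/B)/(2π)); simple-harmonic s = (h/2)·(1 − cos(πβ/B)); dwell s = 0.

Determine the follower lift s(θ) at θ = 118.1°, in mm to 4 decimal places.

seg 1 [0°–29.6°] uniform, h=14: full span → s += 14 → s = 14.0000
seg 2 [29.6°–58°] dwell: s stays 14.0000
seg 3 [58°–108.7°] simple-harmonic, h=-9: full span → s += -9 → s = 5.0000
seg 4 [108.7°–230.2°] simple-harmonic, h=-5: θ=118.1° here. β=9.4, B=121.5. -5/2·(1 − cos(π·0.0774)) = -0.0735 → s = 4.9265

4.9265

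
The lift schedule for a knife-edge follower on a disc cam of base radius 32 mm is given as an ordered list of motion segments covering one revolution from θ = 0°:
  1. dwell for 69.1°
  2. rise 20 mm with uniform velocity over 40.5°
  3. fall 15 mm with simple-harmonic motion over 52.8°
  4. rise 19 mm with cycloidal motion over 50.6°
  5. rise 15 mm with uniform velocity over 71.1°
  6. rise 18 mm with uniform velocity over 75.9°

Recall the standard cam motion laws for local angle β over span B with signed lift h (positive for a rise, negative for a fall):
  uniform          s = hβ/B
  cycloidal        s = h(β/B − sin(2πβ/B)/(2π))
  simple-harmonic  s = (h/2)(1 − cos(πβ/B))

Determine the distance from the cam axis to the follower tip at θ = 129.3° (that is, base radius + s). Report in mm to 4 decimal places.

seg 1 [0°–69.1°] dwell: s stays 0.0000
seg 2 [69.1°–109.6°] uniform, h=20: full span → s += 20 → s = 20.0000
seg 3 [109.6°–162.4°] simple-harmonic, h=-15: θ=129.3° here. β=19.7, B=52.8. -15/2·(1 − cos(π·0.3731)) = -4.5887 → s = 15.4113
radial distance = base radius + s = 32 + 15.4113 = 47.4113

47.4113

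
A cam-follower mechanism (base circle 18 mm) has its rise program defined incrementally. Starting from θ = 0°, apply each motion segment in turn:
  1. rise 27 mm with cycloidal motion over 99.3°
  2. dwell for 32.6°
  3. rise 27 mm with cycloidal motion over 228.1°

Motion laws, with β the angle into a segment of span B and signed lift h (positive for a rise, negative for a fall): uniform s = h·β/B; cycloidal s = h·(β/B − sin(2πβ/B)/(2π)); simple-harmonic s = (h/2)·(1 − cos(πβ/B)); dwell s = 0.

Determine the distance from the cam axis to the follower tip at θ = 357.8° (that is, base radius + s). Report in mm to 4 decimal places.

seg 1 [0°–99.3°] cycloidal, h=27: full span → s += 27 → s = 27.0000
seg 2 [99.3°–131.9°] dwell: s stays 27.0000
seg 3 [131.9°–360°] cycloidal, h=27: θ=357.8° here. β=225.9, B=228.1. 27·(0.9904 − sin(2π·0.9904)/(2π)) = 26.9998 → s = 53.9998
radial distance = base radius + s = 18 + 53.9998 = 71.9998

71.9998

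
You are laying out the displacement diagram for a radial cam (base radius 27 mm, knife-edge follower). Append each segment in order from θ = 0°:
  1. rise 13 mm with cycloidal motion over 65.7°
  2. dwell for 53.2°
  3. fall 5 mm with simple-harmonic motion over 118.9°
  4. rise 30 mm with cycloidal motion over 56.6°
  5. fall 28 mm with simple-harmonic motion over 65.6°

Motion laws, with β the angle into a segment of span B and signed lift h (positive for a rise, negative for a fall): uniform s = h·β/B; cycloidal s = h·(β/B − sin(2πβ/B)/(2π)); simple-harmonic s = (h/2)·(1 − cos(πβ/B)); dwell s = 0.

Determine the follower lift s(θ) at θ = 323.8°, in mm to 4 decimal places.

seg 1 [0°–65.7°] cycloidal, h=13: full span → s += 13 → s = 13.0000
seg 2 [65.7°–118.9°] dwell: s stays 13.0000
seg 3 [118.9°–237.8°] simple-harmonic, h=-5: full span → s += -5 → s = 8.0000
seg 4 [237.8°–294.4°] cycloidal, h=30: full span → s += 30 → s = 38.0000
seg 5 [294.4°–360°] simple-harmonic, h=-28: θ=323.8° here. β=29.4, B=65.6. -28/2·(1 − cos(π·0.4482)) = -11.7305 → s = 26.2695

26.2695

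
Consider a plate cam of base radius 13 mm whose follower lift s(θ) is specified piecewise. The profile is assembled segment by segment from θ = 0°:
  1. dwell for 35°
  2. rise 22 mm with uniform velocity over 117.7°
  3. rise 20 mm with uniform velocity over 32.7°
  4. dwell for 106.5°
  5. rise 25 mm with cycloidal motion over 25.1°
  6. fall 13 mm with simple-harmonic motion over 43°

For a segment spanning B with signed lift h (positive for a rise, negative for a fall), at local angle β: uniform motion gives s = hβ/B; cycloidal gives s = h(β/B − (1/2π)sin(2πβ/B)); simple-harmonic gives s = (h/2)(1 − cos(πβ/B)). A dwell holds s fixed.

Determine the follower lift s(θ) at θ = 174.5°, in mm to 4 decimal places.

seg 1 [0°–35°] dwell: s stays 0.0000
seg 2 [35°–152.7°] uniform, h=22: full span → s += 22 → s = 22.0000
seg 3 [152.7°–185.4°] uniform, h=20: θ=174.5° here. β=21.8, B=32.7. 20·21.8/32.7 = 13.3333 → s = 35.3333

35.3333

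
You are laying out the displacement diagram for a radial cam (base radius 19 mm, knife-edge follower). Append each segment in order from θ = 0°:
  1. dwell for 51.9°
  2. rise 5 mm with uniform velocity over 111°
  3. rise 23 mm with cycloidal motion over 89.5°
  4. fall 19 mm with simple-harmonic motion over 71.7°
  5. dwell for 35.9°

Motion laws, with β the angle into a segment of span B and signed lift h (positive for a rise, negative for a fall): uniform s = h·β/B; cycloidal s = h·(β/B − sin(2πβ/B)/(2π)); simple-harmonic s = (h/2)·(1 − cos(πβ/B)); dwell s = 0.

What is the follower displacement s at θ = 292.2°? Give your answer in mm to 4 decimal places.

seg 1 [0°–51.9°] dwell: s stays 0.0000
seg 2 [51.9°–162.9°] uniform, h=5: full span → s += 5 → s = 5.0000
seg 3 [162.9°–252.4°] cycloidal, h=23: full span → s += 23 → s = 28.0000
seg 4 [252.4°–324.1°] simple-harmonic, h=-19: θ=292.2° here. β=39.8, B=71.7. -19/2·(1 − cos(π·0.5551)) = -11.1360 → s = 16.8640

16.8640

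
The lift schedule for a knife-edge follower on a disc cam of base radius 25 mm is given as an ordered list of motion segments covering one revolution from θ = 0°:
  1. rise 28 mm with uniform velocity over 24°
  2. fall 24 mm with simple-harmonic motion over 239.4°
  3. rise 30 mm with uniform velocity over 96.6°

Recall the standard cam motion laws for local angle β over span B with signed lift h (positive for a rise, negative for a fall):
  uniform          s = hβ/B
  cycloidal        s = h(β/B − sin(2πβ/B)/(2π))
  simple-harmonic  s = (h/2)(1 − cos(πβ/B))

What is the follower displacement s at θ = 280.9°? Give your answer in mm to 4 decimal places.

seg 1 [0°–24°] uniform, h=28: full span → s += 28 → s = 28.0000
seg 2 [24°–263.4°] simple-harmonic, h=-24: full span → s += -24 → s = 4.0000
seg 3 [263.4°–360°] uniform, h=30: θ=280.9° here. β=17.5, B=96.6. 30·17.5/96.6 = 5.4348 → s = 9.4348

9.4348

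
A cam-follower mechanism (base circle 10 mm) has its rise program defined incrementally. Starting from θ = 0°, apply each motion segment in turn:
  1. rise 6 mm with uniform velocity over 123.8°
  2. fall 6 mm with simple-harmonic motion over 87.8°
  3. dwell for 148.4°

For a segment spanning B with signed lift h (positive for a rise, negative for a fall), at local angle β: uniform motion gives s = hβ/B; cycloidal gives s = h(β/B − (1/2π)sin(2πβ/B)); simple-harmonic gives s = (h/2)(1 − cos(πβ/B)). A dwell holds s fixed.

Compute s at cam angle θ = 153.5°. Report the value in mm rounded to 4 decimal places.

seg 1 [0°–123.8°] uniform, h=6: full span → s += 6 → s = 6.0000
seg 2 [123.8°–211.6°] simple-harmonic, h=-6: θ=153.5° here. β=29.7, B=87.8. -6/2·(1 − cos(π·0.3383)) = -1.5405 → s = 4.4595

4.4595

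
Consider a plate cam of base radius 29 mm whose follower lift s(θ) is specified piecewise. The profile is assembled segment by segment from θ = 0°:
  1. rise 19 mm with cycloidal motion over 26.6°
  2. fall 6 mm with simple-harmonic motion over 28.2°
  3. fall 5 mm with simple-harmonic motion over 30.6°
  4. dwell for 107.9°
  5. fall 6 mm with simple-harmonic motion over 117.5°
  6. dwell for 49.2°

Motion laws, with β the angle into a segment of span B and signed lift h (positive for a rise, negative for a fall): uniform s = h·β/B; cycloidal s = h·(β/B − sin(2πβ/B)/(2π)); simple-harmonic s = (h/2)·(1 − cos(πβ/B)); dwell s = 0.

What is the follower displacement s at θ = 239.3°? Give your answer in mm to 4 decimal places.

seg 1 [0°–26.6°] cycloidal, h=19: full span → s += 19 → s = 19.0000
seg 2 [26.6°–54.8°] simple-harmonic, h=-6: full span → s += -6 → s = 13.0000
seg 3 [54.8°–85.4°] simple-harmonic, h=-5: full span → s += -5 → s = 8.0000
seg 4 [85.4°–193.3°] dwell: s stays 8.0000
seg 5 [193.3°–310.8°] simple-harmonic, h=-6: θ=239.3° here. β=46, B=117.5. -6/2·(1 − cos(π·0.3915)) = -1.9970 → s = 6.0030

6.0030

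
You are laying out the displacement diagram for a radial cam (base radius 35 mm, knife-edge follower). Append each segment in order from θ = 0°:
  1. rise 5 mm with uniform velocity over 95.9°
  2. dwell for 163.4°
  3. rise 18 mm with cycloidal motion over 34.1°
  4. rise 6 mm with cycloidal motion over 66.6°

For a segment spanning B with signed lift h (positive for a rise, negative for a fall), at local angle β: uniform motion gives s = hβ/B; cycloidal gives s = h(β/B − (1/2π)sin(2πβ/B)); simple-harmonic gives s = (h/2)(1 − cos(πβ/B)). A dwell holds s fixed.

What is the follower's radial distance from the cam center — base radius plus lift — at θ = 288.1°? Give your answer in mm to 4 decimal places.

seg 1 [0°–95.9°] uniform, h=5: full span → s += 5 → s = 5.0000
seg 2 [95.9°–259.3°] dwell: s stays 5.0000
seg 3 [259.3°–293.4°] cycloidal, h=18: θ=288.1° here. β=28.8, B=34.1. 18·(0.8446 − sin(2π·0.8446)/(2π)) = 17.5761 → s = 22.5761
radial distance = base radius + s = 35 + 22.5761 = 57.5761

57.5761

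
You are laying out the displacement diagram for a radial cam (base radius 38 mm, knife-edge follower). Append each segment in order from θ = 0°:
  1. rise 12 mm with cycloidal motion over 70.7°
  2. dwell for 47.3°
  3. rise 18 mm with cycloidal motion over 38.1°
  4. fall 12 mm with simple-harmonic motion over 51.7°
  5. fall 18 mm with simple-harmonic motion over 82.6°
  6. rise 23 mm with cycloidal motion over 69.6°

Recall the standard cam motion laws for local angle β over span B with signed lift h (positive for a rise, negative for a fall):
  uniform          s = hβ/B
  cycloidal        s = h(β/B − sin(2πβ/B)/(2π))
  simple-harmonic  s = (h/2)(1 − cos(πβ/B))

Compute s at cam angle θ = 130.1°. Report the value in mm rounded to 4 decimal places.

seg 1 [0°–70.7°] cycloidal, h=12: full span → s += 12 → s = 12.0000
seg 2 [70.7°–118°] dwell: s stays 12.0000
seg 3 [118°–156.1°] cycloidal, h=18: θ=130.1° here. β=12.1, B=38.1. 18·(0.3176 − sin(2π·0.3176)/(2π)) = 3.1062 → s = 15.1062

15.1062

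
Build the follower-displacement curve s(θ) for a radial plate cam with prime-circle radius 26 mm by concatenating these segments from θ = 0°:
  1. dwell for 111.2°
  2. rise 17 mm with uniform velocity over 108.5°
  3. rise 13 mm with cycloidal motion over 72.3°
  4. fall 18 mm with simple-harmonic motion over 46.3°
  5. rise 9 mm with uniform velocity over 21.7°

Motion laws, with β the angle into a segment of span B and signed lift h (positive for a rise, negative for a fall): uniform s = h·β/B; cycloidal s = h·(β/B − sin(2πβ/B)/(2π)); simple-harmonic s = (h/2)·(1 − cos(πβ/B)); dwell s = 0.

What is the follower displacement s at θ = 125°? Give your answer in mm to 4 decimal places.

seg 1 [0°–111.2°] dwell: s stays 0.0000
seg 2 [111.2°–219.7°] uniform, h=17: θ=125° here. β=13.8, B=108.5. 17·13.8/108.5 = 2.1622 → s = 2.1622

2.1622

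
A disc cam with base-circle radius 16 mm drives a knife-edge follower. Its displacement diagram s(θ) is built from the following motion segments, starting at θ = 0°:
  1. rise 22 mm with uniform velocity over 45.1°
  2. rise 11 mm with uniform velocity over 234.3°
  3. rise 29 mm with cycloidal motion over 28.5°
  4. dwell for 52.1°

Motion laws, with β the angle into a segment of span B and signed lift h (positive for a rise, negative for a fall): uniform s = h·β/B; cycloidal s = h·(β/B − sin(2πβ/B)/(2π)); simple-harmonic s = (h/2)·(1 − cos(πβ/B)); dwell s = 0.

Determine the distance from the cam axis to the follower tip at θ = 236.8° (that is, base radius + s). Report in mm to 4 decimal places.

seg 1 [0°–45.1°] uniform, h=22: full span → s += 22 → s = 22.0000
seg 2 [45.1°–279.4°] uniform, h=11: θ=236.8° here. β=191.7, B=234.3. 11·191.7/234.3 = 9.0000 → s = 31.0000
radial distance = base radius + s = 16 + 31.0000 = 47.0000

47.0000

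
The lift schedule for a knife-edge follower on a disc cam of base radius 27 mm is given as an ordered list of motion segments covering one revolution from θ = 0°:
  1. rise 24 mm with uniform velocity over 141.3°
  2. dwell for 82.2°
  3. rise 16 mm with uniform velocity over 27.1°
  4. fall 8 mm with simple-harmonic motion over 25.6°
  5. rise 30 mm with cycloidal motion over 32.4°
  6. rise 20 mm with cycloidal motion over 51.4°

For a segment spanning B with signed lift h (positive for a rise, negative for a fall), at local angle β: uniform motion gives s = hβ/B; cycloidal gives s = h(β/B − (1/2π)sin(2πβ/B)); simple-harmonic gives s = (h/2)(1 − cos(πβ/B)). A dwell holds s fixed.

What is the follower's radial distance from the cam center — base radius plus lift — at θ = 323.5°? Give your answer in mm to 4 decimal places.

seg 1 [0°–141.3°] uniform, h=24: full span → s += 24 → s = 24.0000
seg 2 [141.3°–223.5°] dwell: s stays 24.0000
seg 3 [223.5°–250.6°] uniform, h=16: full span → s += 16 → s = 40.0000
seg 4 [250.6°–276.2°] simple-harmonic, h=-8: full span → s += -8 → s = 32.0000
seg 5 [276.2°–308.6°] cycloidal, h=30: full span → s += 30 → s = 62.0000
seg 6 [308.6°–360°] cycloidal, h=20: θ=323.5° here. β=14.9, B=51.4. 20·(0.2899 − sin(2π·0.2899)/(2π)) = 2.7140 → s = 64.7140
radial distance = base radius + s = 27 + 64.7140 = 91.7140

91.7140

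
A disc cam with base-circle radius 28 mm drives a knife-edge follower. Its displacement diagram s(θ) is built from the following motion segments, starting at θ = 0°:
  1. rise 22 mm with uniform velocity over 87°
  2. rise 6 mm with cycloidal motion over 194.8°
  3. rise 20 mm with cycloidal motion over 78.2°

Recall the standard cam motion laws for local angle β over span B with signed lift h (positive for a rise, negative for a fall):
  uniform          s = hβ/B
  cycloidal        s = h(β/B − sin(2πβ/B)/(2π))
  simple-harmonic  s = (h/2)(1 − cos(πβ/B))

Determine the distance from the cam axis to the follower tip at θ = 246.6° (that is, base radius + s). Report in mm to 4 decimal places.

seg 1 [0°–87°] uniform, h=22: full span → s += 22 → s = 22.0000
seg 2 [87°–281.8°] cycloidal, h=6: θ=246.6° here. β=159.6, B=194.8. 6·(0.8193 − sin(2π·0.8193)/(2π)) = 5.7816 → s = 27.7816
radial distance = base radius + s = 28 + 27.7816 = 55.7816

55.7816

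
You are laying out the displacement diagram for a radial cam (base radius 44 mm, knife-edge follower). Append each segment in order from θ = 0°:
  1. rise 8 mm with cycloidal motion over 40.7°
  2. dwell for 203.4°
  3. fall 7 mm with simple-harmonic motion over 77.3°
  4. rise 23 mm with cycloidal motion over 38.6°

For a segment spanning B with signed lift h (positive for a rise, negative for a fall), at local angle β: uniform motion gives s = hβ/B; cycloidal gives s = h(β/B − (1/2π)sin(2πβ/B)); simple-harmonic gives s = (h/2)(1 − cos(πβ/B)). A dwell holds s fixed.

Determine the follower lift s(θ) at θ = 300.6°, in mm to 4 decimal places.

seg 1 [0°–40.7°] cycloidal, h=8: full span → s += 8 → s = 8.0000
seg 2 [40.7°–244.1°] dwell: s stays 8.0000
seg 3 [244.1°–321.4°] simple-harmonic, h=-7: θ=300.6° here. β=56.5, B=77.3. -7/2·(1 − cos(π·0.7309)) = -5.8222 → s = 2.1778

2.1778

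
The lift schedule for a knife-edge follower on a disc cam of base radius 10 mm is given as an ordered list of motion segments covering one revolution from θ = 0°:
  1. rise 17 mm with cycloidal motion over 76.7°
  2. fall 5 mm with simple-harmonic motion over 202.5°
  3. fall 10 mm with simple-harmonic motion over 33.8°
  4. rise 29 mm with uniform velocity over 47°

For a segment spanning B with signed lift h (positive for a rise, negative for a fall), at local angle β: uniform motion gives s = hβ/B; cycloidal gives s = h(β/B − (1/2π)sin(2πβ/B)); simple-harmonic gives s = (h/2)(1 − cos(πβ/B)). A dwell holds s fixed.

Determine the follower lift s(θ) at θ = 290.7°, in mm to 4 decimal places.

seg 1 [0°–76.7°] cycloidal, h=17: full span → s += 17 → s = 17.0000
seg 2 [76.7°–279.2°] simple-harmonic, h=-5: full span → s += -5 → s = 12.0000
seg 3 [279.2°–313°] simple-harmonic, h=-10: θ=290.7° here. β=11.5, B=33.8. -10/2·(1 − cos(π·0.3402)) = -2.5945 → s = 9.4055

9.4055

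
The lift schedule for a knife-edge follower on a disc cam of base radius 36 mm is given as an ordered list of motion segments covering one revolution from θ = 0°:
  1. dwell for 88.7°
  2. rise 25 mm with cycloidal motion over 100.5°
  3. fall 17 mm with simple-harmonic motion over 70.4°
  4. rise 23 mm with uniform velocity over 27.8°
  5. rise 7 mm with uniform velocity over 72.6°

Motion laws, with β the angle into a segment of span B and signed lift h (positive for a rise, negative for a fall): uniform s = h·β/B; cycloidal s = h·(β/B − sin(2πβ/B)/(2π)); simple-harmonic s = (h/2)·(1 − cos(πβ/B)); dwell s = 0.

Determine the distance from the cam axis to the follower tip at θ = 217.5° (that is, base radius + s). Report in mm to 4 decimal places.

seg 1 [0°–88.7°] dwell: s stays 0.0000
seg 2 [88.7°–189.2°] cycloidal, h=25: full span → s += 25 → s = 25.0000
seg 3 [189.2°–259.6°] simple-harmonic, h=-17: θ=217.5° here. β=28.3, B=70.4. -17/2·(1 − cos(π·0.4020)) = -5.9239 → s = 19.0761
radial distance = base radius + s = 36 + 19.0761 = 55.0761

55.0761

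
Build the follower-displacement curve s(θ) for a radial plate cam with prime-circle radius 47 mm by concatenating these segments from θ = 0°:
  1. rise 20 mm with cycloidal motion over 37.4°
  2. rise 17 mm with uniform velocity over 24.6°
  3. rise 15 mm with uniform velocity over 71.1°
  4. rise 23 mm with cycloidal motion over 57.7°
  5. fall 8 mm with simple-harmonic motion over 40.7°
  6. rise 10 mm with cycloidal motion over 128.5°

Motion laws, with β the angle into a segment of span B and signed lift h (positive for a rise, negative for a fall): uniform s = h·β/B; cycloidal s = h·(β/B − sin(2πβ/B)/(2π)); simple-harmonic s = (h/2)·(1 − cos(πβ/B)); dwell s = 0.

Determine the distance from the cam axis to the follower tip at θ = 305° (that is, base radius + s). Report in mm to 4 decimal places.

seg 1 [0°–37.4°] cycloidal, h=20: full span → s += 20 → s = 20.0000
seg 2 [37.4°–62°] uniform, h=17: full span → s += 17 → s = 37.0000
seg 3 [62°–133.1°] uniform, h=15: full span → s += 15 → s = 52.0000
seg 4 [133.1°–190.8°] cycloidal, h=23: full span → s += 23 → s = 75.0000
seg 5 [190.8°–231.5°] simple-harmonic, h=-8: full span → s += -8 → s = 67.0000
seg 6 [231.5°–360°] cycloidal, h=10: θ=305° here. β=73.5, B=128.5. 10·(0.5720 − sin(2π·0.5720)/(2π)) = 6.4154 → s = 73.4154
radial distance = base radius + s = 47 + 73.4154 = 120.4154

120.4154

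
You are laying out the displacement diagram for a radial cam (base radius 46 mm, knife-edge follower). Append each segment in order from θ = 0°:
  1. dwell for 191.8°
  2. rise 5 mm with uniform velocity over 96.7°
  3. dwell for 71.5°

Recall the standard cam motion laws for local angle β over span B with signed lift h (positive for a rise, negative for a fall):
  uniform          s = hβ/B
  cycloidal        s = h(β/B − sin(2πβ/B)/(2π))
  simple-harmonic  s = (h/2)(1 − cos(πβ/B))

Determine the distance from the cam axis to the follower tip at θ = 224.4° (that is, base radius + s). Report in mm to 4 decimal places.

seg 1 [0°–191.8°] dwell: s stays 0.0000
seg 2 [191.8°–288.5°] uniform, h=5: θ=224.4° here. β=32.6, B=96.7. 5·32.6/96.7 = 1.6856 → s = 1.6856
radial distance = base radius + s = 46 + 1.6856 = 47.6856

47.6856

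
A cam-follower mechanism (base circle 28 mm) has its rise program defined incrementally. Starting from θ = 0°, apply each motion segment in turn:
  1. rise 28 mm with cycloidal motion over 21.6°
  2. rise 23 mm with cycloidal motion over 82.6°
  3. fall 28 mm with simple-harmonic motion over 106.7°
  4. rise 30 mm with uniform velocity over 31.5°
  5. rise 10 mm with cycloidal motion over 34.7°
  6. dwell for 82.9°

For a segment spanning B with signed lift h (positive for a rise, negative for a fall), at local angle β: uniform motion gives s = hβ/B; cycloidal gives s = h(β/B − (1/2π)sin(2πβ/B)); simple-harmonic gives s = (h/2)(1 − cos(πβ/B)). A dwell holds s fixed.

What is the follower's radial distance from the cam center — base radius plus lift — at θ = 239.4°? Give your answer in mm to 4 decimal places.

seg 1 [0°–21.6°] cycloidal, h=28: full span → s += 28 → s = 28.0000
seg 2 [21.6°–104.2°] cycloidal, h=23: full span → s += 23 → s = 51.0000
seg 3 [104.2°–210.9°] simple-harmonic, h=-28: full span → s += -28 → s = 23.0000
seg 4 [210.9°–242.4°] uniform, h=30: θ=239.4° here. β=28.5, B=31.5. 30·28.5/31.5 = 27.1429 → s = 50.1429
radial distance = base radius + s = 28 + 50.1429 = 78.1429

78.1429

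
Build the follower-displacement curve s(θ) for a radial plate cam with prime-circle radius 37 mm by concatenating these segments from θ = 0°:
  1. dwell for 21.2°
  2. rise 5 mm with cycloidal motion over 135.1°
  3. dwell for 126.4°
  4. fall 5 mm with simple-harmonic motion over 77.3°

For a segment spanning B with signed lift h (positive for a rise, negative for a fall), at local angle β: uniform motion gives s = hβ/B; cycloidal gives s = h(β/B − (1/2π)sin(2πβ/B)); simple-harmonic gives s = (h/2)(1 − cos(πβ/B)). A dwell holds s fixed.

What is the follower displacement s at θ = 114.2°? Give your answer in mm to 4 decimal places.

seg 1 [0°–21.2°] dwell: s stays 0.0000
seg 2 [21.2°–156.3°] cycloidal, h=5: θ=114.2° here. β=93, B=135.1. 5·(0.6884 − sin(2π·0.6884)/(2π)) = 4.1788 → s = 4.1788

4.1788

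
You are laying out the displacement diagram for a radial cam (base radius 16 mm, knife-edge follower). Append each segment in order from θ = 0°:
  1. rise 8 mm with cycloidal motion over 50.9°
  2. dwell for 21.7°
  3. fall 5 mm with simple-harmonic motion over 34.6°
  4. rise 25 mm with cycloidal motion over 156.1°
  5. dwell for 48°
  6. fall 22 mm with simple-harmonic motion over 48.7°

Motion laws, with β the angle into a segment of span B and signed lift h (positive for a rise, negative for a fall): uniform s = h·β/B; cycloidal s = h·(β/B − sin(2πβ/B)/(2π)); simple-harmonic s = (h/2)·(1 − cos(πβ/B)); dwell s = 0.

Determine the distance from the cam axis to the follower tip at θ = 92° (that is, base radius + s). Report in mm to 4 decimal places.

seg 1 [0°–50.9°] cycloidal, h=8: full span → s += 8 → s = 8.0000
seg 2 [50.9°–72.6°] dwell: s stays 8.0000
seg 3 [72.6°–107.2°] simple-harmonic, h=-5: θ=92° here. β=19.4, B=34.6. -5/2·(1 − cos(π·0.5607)) = -2.9738 → s = 5.0262
radial distance = base radius + s = 16 + 5.0262 = 21.0262

21.0262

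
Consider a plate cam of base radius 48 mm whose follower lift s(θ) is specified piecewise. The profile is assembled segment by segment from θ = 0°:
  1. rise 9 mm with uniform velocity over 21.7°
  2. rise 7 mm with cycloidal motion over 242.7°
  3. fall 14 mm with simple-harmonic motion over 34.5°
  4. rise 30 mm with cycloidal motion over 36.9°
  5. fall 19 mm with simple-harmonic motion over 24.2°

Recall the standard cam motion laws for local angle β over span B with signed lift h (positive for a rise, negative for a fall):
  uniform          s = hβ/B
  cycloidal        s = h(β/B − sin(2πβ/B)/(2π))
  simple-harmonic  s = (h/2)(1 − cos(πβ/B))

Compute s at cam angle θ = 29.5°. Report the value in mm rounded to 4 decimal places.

seg 1 [0°–21.7°] uniform, h=9: full span → s += 9 → s = 9.0000
seg 2 [21.7°–264.4°] cycloidal, h=7: θ=29.5° here. β=7.8, B=242.7. 7·(0.0321 − sin(2π·0.0321)/(2π)) = 0.0015 → s = 9.0015

9.0015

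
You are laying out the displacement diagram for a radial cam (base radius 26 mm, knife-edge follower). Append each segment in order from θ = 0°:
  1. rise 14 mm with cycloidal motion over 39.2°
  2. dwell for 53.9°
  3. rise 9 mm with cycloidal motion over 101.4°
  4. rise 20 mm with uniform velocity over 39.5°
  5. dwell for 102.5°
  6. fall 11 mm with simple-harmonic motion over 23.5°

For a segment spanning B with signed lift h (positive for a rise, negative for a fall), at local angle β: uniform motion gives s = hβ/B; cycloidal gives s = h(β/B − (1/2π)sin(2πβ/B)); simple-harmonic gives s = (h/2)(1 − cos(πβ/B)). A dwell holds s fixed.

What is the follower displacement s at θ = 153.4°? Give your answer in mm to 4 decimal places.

seg 1 [0°–39.2°] cycloidal, h=14: full span → s += 14 → s = 14.0000
seg 2 [39.2°–93.1°] dwell: s stays 14.0000
seg 3 [93.1°–194.5°] cycloidal, h=9: θ=153.4° here. β=60.3, B=101.4. 9·(0.5947 − sin(2π·0.5947)/(2π)) = 6.1548 → s = 20.1548

20.1548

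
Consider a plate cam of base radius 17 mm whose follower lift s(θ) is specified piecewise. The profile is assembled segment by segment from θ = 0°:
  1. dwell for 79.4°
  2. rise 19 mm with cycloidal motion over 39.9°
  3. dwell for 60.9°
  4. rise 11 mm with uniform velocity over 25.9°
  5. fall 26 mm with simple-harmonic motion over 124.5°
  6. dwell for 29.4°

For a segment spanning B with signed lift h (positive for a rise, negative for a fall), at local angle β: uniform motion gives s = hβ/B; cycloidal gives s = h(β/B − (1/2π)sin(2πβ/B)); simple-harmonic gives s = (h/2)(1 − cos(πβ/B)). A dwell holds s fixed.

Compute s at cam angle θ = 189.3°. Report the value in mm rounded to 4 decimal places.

seg 1 [0°–79.4°] dwell: s stays 0.0000
seg 2 [79.4°–119.3°] cycloidal, h=19: full span → s += 19 → s = 19.0000
seg 3 [119.3°–180.2°] dwell: s stays 19.0000
seg 4 [180.2°–206.1°] uniform, h=11: θ=189.3° here. β=9.1, B=25.9. 11·9.1/25.9 = 3.8649 → s = 22.8649

22.8649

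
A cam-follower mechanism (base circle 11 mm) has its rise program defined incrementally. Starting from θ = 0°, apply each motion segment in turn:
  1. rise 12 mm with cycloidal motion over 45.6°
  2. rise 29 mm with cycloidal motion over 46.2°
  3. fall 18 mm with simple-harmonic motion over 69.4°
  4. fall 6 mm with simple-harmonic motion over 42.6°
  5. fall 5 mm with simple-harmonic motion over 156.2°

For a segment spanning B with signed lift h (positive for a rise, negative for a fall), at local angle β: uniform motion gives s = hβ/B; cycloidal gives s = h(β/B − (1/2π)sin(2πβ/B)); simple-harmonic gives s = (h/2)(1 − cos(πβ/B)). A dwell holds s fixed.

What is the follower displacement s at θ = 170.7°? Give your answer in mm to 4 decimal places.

seg 1 [0°–45.6°] cycloidal, h=12: full span → s += 12 → s = 12.0000
seg 2 [45.6°–91.8°] cycloidal, h=29: full span → s += 29 → s = 41.0000
seg 3 [91.8°–161.2°] simple-harmonic, h=-18: full span → s += -18 → s = 23.0000
seg 4 [161.2°–203.8°] simple-harmonic, h=-6: θ=170.7° here. β=9.5, B=42.6. -6/2·(1 − cos(π·0.2230)) = -0.7066 → s = 22.2934

22.2934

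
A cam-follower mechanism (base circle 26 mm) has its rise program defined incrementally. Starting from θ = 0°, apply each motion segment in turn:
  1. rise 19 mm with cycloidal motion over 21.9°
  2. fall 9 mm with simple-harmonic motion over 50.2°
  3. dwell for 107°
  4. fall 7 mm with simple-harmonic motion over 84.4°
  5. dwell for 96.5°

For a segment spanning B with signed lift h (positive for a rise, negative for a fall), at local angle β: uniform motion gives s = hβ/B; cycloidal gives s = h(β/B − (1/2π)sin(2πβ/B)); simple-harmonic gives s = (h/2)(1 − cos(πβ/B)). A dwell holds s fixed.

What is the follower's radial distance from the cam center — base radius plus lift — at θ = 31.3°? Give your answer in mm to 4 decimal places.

seg 1 [0°–21.9°] cycloidal, h=19: full span → s += 19 → s = 19.0000
seg 2 [21.9°–72.1°] simple-harmonic, h=-9: θ=31.3° here. β=9.4, B=50.2. -9/2·(1 − cos(π·0.1873)) = -0.7564 → s = 18.2436
radial distance = base radius + s = 26 + 18.2436 = 44.2436

44.2436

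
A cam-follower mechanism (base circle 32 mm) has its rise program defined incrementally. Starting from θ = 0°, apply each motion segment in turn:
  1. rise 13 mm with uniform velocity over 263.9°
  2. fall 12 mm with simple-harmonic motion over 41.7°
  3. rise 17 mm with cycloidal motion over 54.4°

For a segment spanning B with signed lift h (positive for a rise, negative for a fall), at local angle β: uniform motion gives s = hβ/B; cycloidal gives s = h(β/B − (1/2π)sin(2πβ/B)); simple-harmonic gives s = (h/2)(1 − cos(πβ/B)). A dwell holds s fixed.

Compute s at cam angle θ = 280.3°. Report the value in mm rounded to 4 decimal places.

seg 1 [0°–263.9°] uniform, h=13: full span → s += 13 → s = 13.0000
seg 2 [263.9°–305.6°] simple-harmonic, h=-12: θ=280.3° here. β=16.4, B=41.7. -12/2·(1 − cos(π·0.3933)) = -4.0259 → s = 8.9741

8.9741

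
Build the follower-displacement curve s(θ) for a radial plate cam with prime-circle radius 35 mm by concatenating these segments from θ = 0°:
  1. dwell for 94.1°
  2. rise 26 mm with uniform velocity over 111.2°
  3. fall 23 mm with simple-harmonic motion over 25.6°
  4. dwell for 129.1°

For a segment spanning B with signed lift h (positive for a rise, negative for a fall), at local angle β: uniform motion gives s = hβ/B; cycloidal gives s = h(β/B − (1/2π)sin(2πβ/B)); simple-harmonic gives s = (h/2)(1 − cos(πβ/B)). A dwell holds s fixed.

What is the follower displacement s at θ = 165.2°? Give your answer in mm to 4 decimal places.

seg 1 [0°–94.1°] dwell: s stays 0.0000
seg 2 [94.1°–205.3°] uniform, h=26: θ=165.2° here. β=71.1, B=111.2. 26·71.1/111.2 = 16.6241 → s = 16.6241

16.6241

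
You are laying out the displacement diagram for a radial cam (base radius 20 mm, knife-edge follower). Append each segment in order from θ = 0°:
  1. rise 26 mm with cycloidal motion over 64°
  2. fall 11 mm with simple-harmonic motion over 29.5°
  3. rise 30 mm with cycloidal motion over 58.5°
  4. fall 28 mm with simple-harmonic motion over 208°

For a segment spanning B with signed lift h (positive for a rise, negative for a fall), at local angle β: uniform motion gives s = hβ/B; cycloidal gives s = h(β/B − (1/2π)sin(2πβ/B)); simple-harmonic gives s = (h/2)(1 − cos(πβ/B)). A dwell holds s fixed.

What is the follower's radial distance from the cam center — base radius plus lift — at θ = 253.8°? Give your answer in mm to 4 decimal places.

seg 1 [0°–64°] cycloidal, h=26: full span → s += 26 → s = 26.0000
seg 2 [64°–93.5°] simple-harmonic, h=-11: full span → s += -11 → s = 15.0000
seg 3 [93.5°–152°] cycloidal, h=30: full span → s += 30 → s = 45.0000
seg 4 [152°–360°] simple-harmonic, h=-28: θ=253.8° here. β=101.8, B=208. -28/2·(1 − cos(π·0.4894)) = -13.5349 → s = 31.4651
radial distance = base radius + s = 20 + 31.4651 = 51.4651

51.4651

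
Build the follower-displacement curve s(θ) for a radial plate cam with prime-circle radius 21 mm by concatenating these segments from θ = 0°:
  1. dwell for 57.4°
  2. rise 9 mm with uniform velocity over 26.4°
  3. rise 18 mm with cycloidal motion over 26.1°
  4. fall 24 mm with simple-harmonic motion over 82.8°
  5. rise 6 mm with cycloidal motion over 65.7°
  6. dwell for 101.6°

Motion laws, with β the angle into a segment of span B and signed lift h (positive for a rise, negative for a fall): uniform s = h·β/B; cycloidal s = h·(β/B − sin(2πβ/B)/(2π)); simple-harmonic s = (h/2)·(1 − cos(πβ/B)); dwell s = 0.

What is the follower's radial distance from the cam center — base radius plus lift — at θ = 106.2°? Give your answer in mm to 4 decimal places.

seg 1 [0°–57.4°] dwell: s stays 0.0000
seg 2 [57.4°–83.8°] uniform, h=9: full span → s += 9 → s = 9.0000
seg 3 [83.8°–109.9°] cycloidal, h=18: θ=106.2° here. β=22.4, B=26.1. 18·(0.8582 − sin(2π·0.8582)/(2π)) = 17.6757 → s = 26.6757
radial distance = base radius + s = 21 + 26.6757 = 47.6757

47.6757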